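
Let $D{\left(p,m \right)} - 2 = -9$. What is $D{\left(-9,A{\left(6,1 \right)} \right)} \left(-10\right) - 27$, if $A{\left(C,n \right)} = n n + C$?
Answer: $43$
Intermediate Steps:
$A{\left(C,n \right)} = C + n^{2}$ ($A{\left(C,n \right)} = n^{2} + C = C + n^{2}$)
$D{\left(p,m \right)} = -7$ ($D{\left(p,m \right)} = 2 - 9 = -7$)
$D{\left(-9,A{\left(6,1 \right)} \right)} \left(-10\right) - 27 = \left(-7\right) \left(-10\right) - 27 = 70 - 27 = 43$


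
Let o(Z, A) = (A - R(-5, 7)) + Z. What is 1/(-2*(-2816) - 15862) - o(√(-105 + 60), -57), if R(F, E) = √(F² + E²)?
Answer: 583109/10230 + √74 - 3*I*√5 ≈ 65.602 - 6.7082*I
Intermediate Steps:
R(F, E) = √(E² + F²)
o(Z, A) = A + Z - √74 (o(Z, A) = (A - √(7² + (-5)²)) + Z = (A - √(49 + 25)) + Z = (A - √74) + Z = A + Z - √74)
1/(-2*(-2816) - 15862) - o(√(-105 + 60), -57) = 1/(-2*(-2816) - 15862) - (-57 + √(-105 + 60) - √74) = 1/(5632 - 15862) - (-57 + √(-45) - √74) = 1/(-10230) - (-57 + 3*I*√5 - √74) = -1/10230 - (-57 - √74 + 3*I*√5) = -1/10230 + (57 + √74 - 3*I*√5) = 583109/10230 + √74 - 3*I*√5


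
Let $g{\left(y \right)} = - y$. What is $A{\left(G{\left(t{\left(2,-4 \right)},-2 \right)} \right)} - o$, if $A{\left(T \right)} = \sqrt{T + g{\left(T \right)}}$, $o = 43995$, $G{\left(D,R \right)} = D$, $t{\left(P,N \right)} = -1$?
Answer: $-43995$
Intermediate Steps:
$A{\left(T \right)} = 0$ ($A{\left(T \right)} = \sqrt{T - T} = \sqrt{0} = 0$)
$A{\left(G{\left(t{\left(2,-4 \right)},-2 \right)} \right)} - o = 0 - 43995 = -43995$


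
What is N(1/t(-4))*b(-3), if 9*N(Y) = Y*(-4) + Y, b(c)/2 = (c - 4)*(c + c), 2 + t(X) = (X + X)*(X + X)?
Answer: -14/31 ≈ -0.45161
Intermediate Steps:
t(X) = -2 + 4*X**2 (t(X) = -2 + (X + X)*(X + X) = -2 + (2*X)*(2*X) = -2 + 4*X**2)
b(c) = 4*c*(-4 + c) (b(c) = 2*((c - 4)*(c + c)) = 2*((-4 + c)*(2*c)) = 2*(2*c*(-4 + c)) = 4*c*(-4 + c))
N(Y) = -Y/3 (N(Y) = (Y*(-4) + Y)/9 = (-4*Y + Y)/9 = (-3*Y)/9 = -Y/3)
N(1/t(-4))*b(-3) = (-1/(3*(-2 + 4*(-4)**2)))*(4*(-3)*(-4 - 3)) = (-1/(3*(-2 + 4*16)))*(4*(-3)*(-7)) = -1/(3*(-2 + 64))*84 = -1/3/62*84 = -1/3*1/62*84 = -1/186*84 = -14/31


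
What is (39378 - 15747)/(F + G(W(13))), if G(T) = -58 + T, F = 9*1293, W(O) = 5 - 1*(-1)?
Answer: 23631/11585 ≈ 2.0398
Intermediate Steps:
W(O) = 6 (W(O) = 5 + 1 = 6)
F = 11637
(39378 - 15747)/(F + G(W(13))) = (39378 - 15747)/(11637 + (-58 + 6)) = 23631/(11637 - 52) = 23631/11585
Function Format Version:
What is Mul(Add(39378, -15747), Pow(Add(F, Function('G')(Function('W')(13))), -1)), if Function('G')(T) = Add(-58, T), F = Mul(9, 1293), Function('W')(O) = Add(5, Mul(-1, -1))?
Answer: Rational(23631, 11585) ≈ 2.0398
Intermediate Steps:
Function('W')(O) = 6 (Function('W')(O) = Add(5, 1) = 6)
F = 11637
Mul(Add(39378, -15747), Pow(Add(F, Function('G')(Function('W')(13))), -1)) = Mul(Add(39378, -15747), Pow(Add(11637, Add(-58, 6)), -1)) = Mul(23631, Pow(Add(11637, -52), -1)) = Mul(23631, Pow(11585, -1)) = Mul(23631, Rational(1, 11585)) = Rational(23631, 11585)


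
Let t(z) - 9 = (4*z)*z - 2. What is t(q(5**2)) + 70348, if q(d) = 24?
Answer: 72659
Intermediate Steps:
t(z) = 7 + 4*z**2 (t(z) = 9 + ((4*z)*z - 2) = 9 + (4*z**2 - 2) = 9 + (-2 + 4*z**2) = 7 + 4*z**2)
t(q(5**2)) + 70348 = (7 + 4*24**2) + 70348 = (7 + 4*576) + 70348 = (7 + 2304) + 70348 = 2311 + 70348 = 72659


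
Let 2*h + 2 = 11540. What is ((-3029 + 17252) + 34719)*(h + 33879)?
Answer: 1940452416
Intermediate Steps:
h = 5769 (h = -1 + (½)*11540 = -1 + 5770 = 5769)
((-3029 + 17252) + 34719)*(h + 33879) = ((-3029 + 17252) + 34719)*(5769 + 33879) = (14223 + 34719)*39648 = 48942*39648 = 1940452416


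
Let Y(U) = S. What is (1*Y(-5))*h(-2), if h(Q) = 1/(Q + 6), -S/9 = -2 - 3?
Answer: 45/4 ≈ 11.250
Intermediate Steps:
S = 45 (S = -9*(-2 - 3) = -9*(-5) = 45)
h(Q) = 1/(6 + Q)
Y(U) = 45
(1*Y(-5))*h(-2) = (1*45)/(6 - 2) = 45/4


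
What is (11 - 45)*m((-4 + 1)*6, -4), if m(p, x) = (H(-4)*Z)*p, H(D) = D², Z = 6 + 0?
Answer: 58752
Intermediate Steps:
Z = 6
m(p, x) = 96*p (m(p, x) = ((-4)²*6)*p = (16*6)*p = 96*p)
(11 - 45)*m((-4 + 1)*6, -4) = (11 - 45)*(96*((-4 + 1)*6)) = -3264*(-3*6) = -3264*(-18) = -34*(-1728) = 58752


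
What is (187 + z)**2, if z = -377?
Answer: 36100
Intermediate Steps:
(187 + z)**2 = (187 - 377)**2 = (-190)**2 = 36100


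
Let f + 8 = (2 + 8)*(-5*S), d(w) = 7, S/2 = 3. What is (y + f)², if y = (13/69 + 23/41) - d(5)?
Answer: 790347670225/8003241 ≈ 98754.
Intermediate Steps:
S = 6 (S = 2*3 = 6)
f = -308 (f = -8 + (2 + 8)*(-5*6) = -8 + 10*(-30) = -8 - 300 = -308)
y = -17683/2829 (y = (13/69 + 23/41) - 1*7 = (13*(1/69) + 23*(1/41)) - 7 = (13/69 + 23/41) - 7 = 2120/2829 - 7 = -17683/2829 ≈ -6.2506)
(y + f)² = (-17683/2829 - 308)² = (-889015/2829)² = 790347670225/8003241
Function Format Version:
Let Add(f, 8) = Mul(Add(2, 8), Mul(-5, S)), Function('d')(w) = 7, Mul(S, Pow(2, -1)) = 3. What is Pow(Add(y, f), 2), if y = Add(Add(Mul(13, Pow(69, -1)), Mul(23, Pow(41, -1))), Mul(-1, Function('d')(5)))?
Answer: Rational(790347670225, 8003241) ≈ 98754.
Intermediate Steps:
S = 6 (S = Mul(2, 3) = 6)
f = -308 (f = Add(-8, Mul(Add(2, 8), Mul(-5, 6))) = Add(-8, Mul(10, -30)) = Add(-8, -300) = -308)
y = Rational(-17683, 2829) (y = Add(Add(Mul(13, Pow(69, -1)), Mul(23, Pow(41, -1))), Mul(-1, 7)) = Add(Add(Mul(13, Rational(1, 69)), Mul(23, Rational(1, 41))), -7) = Add(Add(Rational(13, 69), Rational(23, 41)), -7) = Add(Rational(2120, 2829), -7) = Rational(-17683, 2829) ≈ -6.2506)
Pow(Add(y, f), 2) = Pow(Add(Rational(-17683, 2829), -308), 2) = Pow(Rational(-889015, 2829), 2) = Rational(790347670225, 8003241)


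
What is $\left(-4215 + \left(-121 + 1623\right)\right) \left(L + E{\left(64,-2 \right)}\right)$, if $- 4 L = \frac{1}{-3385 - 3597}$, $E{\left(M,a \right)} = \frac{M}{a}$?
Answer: $\frac{2424594535}{27928} \approx 86816.0$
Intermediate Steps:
$L = \frac{1}{27928}$ ($L = - \frac{1}{4 \left(-3385 - 3597\right)} = - \frac{1}{4 \left(-6982\right)} = \left(- \frac{1}{4}\right) \left(- \frac{1}{6982}\right) = \frac{1}{27928} \approx 3.5806 \cdot 10^{-5}$)
$\left(-4215 + \left(-121 + 1623\right)\right) \left(L + E{\left(64,-2 \right)}\right) = \left(-4215 + \left(-121 + 1623\right)\right) \left(\frac{1}{27928} + \frac{64}{-2}\right) = \left(-4215 + 1502\right) \left(\frac{1}{27928} + 64 \left(- \frac{1}{2}\right)\right) = - 2713 \left(\frac{1}{27928} - 32\right) = \left(-2713\right) \left(- \frac{893695}{27928}\right) = \frac{2424594535}{27928}$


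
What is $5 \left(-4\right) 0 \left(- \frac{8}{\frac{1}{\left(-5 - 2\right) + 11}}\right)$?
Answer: $0$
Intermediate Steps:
$5 \left(-4\right) 0 \left(- \frac{8}{\frac{1}{\left(-5 - 2\right) + 11}}\right) = \left(-20\right) 0 \left(- \frac{8}{\frac{1}{\left(-5 - 2\right) + 11}}\right) = 0 \left(- \frac{8}{\frac{1}{-7 + 11}}\right) = 0 \left(- \frac{8}{\frac{1}{4}}\right) = 0 \left(- 8 \frac{1}{\frac{1}{4}}\right) = 0 \left(\left(-8\right) 4\right) = 0 \left(-32\right) = 0$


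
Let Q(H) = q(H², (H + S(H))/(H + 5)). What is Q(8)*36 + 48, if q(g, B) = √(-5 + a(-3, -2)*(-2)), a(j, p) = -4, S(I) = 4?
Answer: 48 + 36*√3 ≈ 110.35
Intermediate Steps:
q(g, B) = √3 (q(g, B) = √(-5 - 4*(-2)) = √(-5 + 8) = √3)
Q(H) = √3
Q(8)*36 + 48 = √3*36 + 48 = 36*√3 + 48 = 48 + 36*√3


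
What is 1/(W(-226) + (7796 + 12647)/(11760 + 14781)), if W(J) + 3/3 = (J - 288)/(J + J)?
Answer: 5998266/5442889 ≈ 1.1020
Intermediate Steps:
W(J) = -1 + (-288 + J)/(2*J) (W(J) = -1 + (J - 288)/(J + J) = -1 + (-288 + J)/((2*J)) = -1 + (-288 + J)*(1/(2*J)) = -1 + (-288 + J)/(2*J))
1/(W(-226) + (7796 + 12647)/(11760 + 14781)) = 1/((½)*(-288 - 1*(-226))/(-226) + (7796 + 12647)/(11760 + 14781)) = 1/((½)*(-1/226)*(-288 + 226) + 20443/26541) = 1/((½)*(-1/226)*(-62) + 20443*(1/26541)) = 1/(31/226 + 20443/26541) = 1/(5442889/5998266) = 5998266/5442889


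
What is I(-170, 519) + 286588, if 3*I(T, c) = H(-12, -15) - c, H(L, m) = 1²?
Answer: 859246/3 ≈ 2.8642e+5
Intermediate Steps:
H(L, m) = 1
I(T, c) = ⅓ - c/3 (I(T, c) = (1 - c)/3 = ⅓ - c/3)
I(-170, 519) + 286588 = (⅓ - ⅓*519) + 286588 = (⅓ - 173) + 286588 = -518/3 + 286588 = 859246/3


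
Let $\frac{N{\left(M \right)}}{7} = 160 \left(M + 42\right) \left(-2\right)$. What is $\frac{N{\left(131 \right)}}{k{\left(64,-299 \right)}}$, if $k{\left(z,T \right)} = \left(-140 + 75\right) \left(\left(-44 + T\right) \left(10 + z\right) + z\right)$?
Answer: $- \frac{38752}{164567} \approx -0.23548$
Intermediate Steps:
$N{\left(M \right)} = -94080 - 2240 M$ ($N{\left(M \right)} = 7 \cdot 160 \left(M + 42\right) \left(-2\right) = 7 \cdot 160 \left(42 + M\right) \left(-2\right) = 7 \left(6720 + 160 M\right) \left(-2\right) = 7 \left(-13440 - 320 M\right) = -94080 - 2240 M$)
$k{\left(z,T \right)} = - 65 z - 65 \left(-44 + T\right) \left(10 + z\right)$ ($k{\left(z,T \right)} = - 65 \left(z + \left(-44 + T\right) \left(10 + z\right)\right) = - 65 z - 65 \left(-44 + T\right) \left(10 + z\right)$)
$\frac{N{\left(131 \right)}}{k{\left(64,-299 \right)}} = \frac{-94080 - 293440}{28600 - -194350 + 2795 \cdot 64 - \left(-19435\right) 64} = \frac{-94080 - 293440}{28600 + 194350 + 178880 + 1243840} = - \frac{387520}{1645670} = \left(-387520\right) \frac{1}{1645670} = - \frac{38752}{164567}$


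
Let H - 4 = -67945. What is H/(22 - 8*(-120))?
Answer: -67941/982 ≈ -69.186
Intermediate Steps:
H = -67941 (H = 4 - 67945 = -67941)
H/(22 - 8*(-120)) = -67941/(22 - 8*(-120)) = -67941/(22 + 960) = -67941/982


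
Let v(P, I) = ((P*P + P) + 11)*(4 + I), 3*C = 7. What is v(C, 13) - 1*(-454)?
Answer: 6959/9 ≈ 773.22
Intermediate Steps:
C = 7/3 (C = (⅓)*7 = 7/3 ≈ 2.3333)
v(P, I) = (4 + I)*(11 + P + P²) (v(P, I) = ((P² + P) + 11)*(4 + I) = ((P + P²) + 11)*(4 + I) = (11 + P + P²)*(4 + I) = (4 + I)*(11 + P + P²))
v(C, 13) - 1*(-454) = (44 + 4*(7/3) + 4*(7/3)² + 11*13 + 13*(7/3) + 13*(7/3)²) - 1*(-454) = (44 + 28/3 + 4*(49/9) + 143 + 91/3 + 13*(49/9)) + 454 = (44 + 28/3 + 196/9 + 143 + 91/3 + 637/9) + 454 = 2873/9 + 454 = 6959/9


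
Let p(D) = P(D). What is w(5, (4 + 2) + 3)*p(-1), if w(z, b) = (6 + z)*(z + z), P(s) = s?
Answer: -110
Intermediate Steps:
p(D) = D
w(z, b) = 2*z*(6 + z) (w(z, b) = (6 + z)*(2*z) = 2*z*(6 + z))
w(5, (4 + 2) + 3)*p(-1) = (2*5*(6 + 5))*(-1) = (2*5*11)*(-1) = 110*(-1) = -110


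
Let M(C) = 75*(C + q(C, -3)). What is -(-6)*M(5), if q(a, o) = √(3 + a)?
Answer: 2250 + 900*√2 ≈ 3522.8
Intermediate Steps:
M(C) = 75*C + 75*√(3 + C) (M(C) = 75*(C + √(3 + C)) = 75*C + 75*√(3 + C))
-(-6)*M(5) = -(-6)*(75*5 + 75*√(3 + 5)) = -(-6)*(375 + 75*√8) = -(-6)*(375 + 75*(2*√2)) = -(-6)*(375 + 150*√2) = -(-2250 - 900*√2) = 2250 + 900*√2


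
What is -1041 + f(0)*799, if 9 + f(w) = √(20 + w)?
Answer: -8232 + 1598*√5 ≈ -4658.8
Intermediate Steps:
f(w) = -9 + √(20 + w)
-1041 + f(0)*799 = -1041 + (-9 + √(20 + 0))*799 = -1041 + (-9 + √20)*799 = -1041 + (-9 + 2*√5)*799 = -1041 + (-7191 + 1598*√5) = -8232 + 1598*√5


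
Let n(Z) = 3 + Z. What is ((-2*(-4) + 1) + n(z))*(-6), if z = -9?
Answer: -18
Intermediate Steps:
((-2*(-4) + 1) + n(z))*(-6) = ((-2*(-4) + 1) + (3 - 9))*(-6) = ((8 + 1) - 6)*(-6) = (9 - 6)*(-6) = 3*(-6) = -18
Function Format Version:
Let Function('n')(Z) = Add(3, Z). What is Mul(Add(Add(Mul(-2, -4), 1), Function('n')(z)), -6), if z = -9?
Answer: -18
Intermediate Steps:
Mul(Add(Add(Mul(-2, -4), 1), Function('n')(z)), -6) = Mul(Add(Add(Mul(-2, -4), 1), Add(3, -9)), -6) = Mul(Add(Add(8, 1), -6), -6) = Mul(Add(9, -6), -6) = Mul(3, -6) = -18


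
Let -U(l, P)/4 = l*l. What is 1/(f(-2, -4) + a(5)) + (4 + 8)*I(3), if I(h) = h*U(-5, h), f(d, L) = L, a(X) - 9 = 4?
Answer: -32399/9 ≈ -3599.9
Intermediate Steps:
a(X) = 13 (a(X) = 9 + 4 = 13)
U(l, P) = -4*l**2 (U(l, P) = -4*l*l = -4*l**2)
I(h) = -100*h (I(h) = h*(-4*(-5)**2) = h*(-4*25) = h*(-100) = -100*h)
1/(f(-2, -4) + a(5)) + (4 + 8)*I(3) = 1/(-4 + 13) + (4 + 8)*(-100*3) = 1/9 + 12*(-300) = 1/9 - 3600 = -32399/9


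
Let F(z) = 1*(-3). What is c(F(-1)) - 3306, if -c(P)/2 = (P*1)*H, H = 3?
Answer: -3288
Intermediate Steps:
F(z) = -3
c(P) = -6*P (c(P) = -2*P*1*3 = -2*P*3 = -6*P)
c(F(-1)) - 3306 = -6*(-3) - 3306 = 18 - 3306 = -3288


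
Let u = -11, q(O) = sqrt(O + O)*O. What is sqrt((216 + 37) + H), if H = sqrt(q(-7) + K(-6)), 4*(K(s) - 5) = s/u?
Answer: sqrt(122452 + 22*sqrt(22)*sqrt(113 - 154*I*sqrt(14)))/22 ≈ 16.031 - 0.10239*I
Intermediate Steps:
q(O) = sqrt(2)*O**(3/2) (q(O) = sqrt(2*O)*O = (sqrt(2)*sqrt(O))*O = sqrt(2)*O**(3/2))
K(s) = 5 - s/44 (K(s) = 5 + (s/(-11))/4 = 5 + (s*(-1/11))/4 = 5 + (-s/11)/4 = 5 - s/44)
H = sqrt(113/22 - 7*I*sqrt(14)) (H = sqrt(sqrt(2)*(-7)**(3/2) + (5 - 1/44*(-6))) = sqrt(sqrt(2)*(-7*I*sqrt(7)) + (5 + 3/22)) = sqrt(-7*I*sqrt(14) + 113/22) = sqrt(113/22 - 7*I*sqrt(14)) ≈ 3.9892 - 3.2828*I)
sqrt((216 + 37) + H) = sqrt((216 + 37) + sqrt(2486 - 3388*I*sqrt(14))/22) = sqrt(253 + sqrt(2486 - 3388*I*sqrt(14))/22)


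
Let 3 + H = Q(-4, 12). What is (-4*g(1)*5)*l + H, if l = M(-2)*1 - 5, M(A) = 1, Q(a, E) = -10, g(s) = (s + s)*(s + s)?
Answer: 307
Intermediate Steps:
g(s) = 4*s**2 (g(s) = (2*s)*(2*s) = 4*s**2)
H = -13 (H = -3 - 10 = -13)
l = -4 (l = 1*1 - 5 = 1 - 5 = -4)
(-4*g(1)*5)*l + H = (-16*1**2*5)*(-4) - 13 = (-16*5)*(-4) - 13 = (-4*4*5)*(-4) - 13 = -16*5*(-4) - 13 = -80*(-4) - 13 = 320 - 13 = 307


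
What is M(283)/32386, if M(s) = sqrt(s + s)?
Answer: sqrt(566)/32386 ≈ 0.00073460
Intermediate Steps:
M(s) = sqrt(2)*sqrt(s) (M(s) = sqrt(2*s) = sqrt(2)*sqrt(s))
M(283)/32386 = (sqrt(2)*sqrt(283))/32386 = sqrt(566)*(1/32386) = sqrt(566)/32386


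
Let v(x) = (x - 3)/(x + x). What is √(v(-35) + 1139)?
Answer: 26*√2065/35 ≈ 33.757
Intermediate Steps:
v(x) = (-3 + x)/(2*x) (v(x) = (-3 + x)/((2*x)) = (-3 + x)*(1/(2*x)) = (-3 + x)/(2*x))
√(v(-35) + 1139) = √((½)*(-3 - 35)/(-35) + 1139) = √((½)*(-1/35)*(-38) + 1139) = √(19/35 + 1139) = √(39884/35) = 26*√2065/35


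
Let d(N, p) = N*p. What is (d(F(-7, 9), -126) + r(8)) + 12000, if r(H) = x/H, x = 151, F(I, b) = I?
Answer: 103207/8 ≈ 12901.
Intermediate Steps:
r(H) = 151/H
(d(F(-7, 9), -126) + r(8)) + 12000 = (-7*(-126) + 151/8) + 12000 = (882 + 151*(⅛)) + 12000 = (882 + 151/8) + 12000 = 7207/8 + 12000 = 103207/8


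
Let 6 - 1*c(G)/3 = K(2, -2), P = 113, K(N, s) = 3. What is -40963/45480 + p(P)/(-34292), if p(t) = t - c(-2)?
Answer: -352358279/389900040 ≈ -0.90371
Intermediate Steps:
c(G) = 9 (c(G) = 18 - 3*3 = 18 - 9 = 9)
p(t) = -9 + t (p(t) = t - 1*9 = t - 9 = -9 + t)
-40963/45480 + p(P)/(-34292) = -40963/45480 + (-9 + 113)/(-34292) = -40963*1/45480 + 104*(-1/34292) = -40963/45480 - 26/8573 = -352358279/389900040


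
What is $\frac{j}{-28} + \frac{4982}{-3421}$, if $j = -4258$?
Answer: $\frac{7213561}{47894} \approx 150.62$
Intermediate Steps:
$\frac{j}{-28} + \frac{4982}{-3421} = - \frac{4258}{-28} + \frac{4982}{-3421} = \left(-4258\right) \left(- \frac{1}{28}\right) + 4982 \left(- \frac{1}{3421}\right) = \frac{2129}{14} - \frac{4982}{3421} = \frac{7213561}{47894}$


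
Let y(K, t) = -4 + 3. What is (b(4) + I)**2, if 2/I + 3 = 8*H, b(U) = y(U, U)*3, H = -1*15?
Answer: 137641/15129 ≈ 9.0978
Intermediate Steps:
y(K, t) = -1
H = -15
b(U) = -3 (b(U) = -1*3 = -3)
I = -2/123 (I = 2/(-3 + 8*(-15)) = 2/(-3 - 120) = 2/(-123) = 2*(-1/123) = -2/123 ≈ -0.016260)
(b(4) + I)**2 = (-3 - 2/123)**2 = (-371/123)**2 = 137641/15129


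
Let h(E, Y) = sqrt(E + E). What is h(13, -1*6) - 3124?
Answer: -3124 + sqrt(26) ≈ -3118.9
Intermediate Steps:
h(E, Y) = sqrt(2)*sqrt(E) (h(E, Y) = sqrt(2*E) = sqrt(2)*sqrt(E))
h(13, -1*6) - 3124 = sqrt(2)*sqrt(13) - 3124 = sqrt(26) - 3124 = -3124 + sqrt(26)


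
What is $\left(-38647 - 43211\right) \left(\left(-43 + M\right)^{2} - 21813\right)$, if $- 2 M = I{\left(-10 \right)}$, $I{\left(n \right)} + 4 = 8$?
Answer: $1619806104$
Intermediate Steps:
$I{\left(n \right)} = 4$ ($I{\left(n \right)} = -4 + 8 = 4$)
$M = -2$ ($M = \left(- \frac{1}{2}\right) 4 = -2$)
$\left(-38647 - 43211\right) \left(\left(-43 + M\right)^{2} - 21813\right) = \left(-38647 - 43211\right) \left(\left(-43 - 2\right)^{2} - 21813\right) = - 81858 \left(\left(-45\right)^{2} - 21813\right) = - 81858 \left(2025 - 21813\right) = \left(-81858\right) \left(-19788\right) = 1619806104$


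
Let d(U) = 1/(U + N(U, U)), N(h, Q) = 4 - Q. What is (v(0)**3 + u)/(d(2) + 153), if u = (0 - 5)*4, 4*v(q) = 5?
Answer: -1155/9808 ≈ -0.11776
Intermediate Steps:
v(q) = 5/4 (v(q) = (1/4)*5 = 5/4)
u = -20 (u = -5*4 = -20)
d(U) = 1/4 (d(U) = 1/(U + (4 - U)) = 1/4)
(v(0)**3 + u)/(d(2) + 153) = ((5/4)**3 - 20)/(1/4 + 153) = (125/64 - 20)/(613/4) = -1155/64*4/613 = -1155/9808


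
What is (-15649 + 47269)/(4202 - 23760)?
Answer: -15810/9779 ≈ -1.6167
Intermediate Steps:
(-15649 + 47269)/(4202 - 23760) = 31620/(-19558) = 31620*(-1/19558) = -15810/9779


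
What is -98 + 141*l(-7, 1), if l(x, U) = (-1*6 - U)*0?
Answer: -98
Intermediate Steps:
l(x, U) = 0 (l(x, U) = (-6 - U)*0 = 0)
-98 + 141*l(-7, 1) = -98 + 141*0 = -98 + 0 = -98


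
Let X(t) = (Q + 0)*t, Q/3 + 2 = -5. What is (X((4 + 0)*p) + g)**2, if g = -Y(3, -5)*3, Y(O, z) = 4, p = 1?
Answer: 9216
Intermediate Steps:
Q = -21 (Q = -6 + 3*(-5) = -6 - 15 = -21)
X(t) = -21*t (X(t) = (-21 + 0)*t = -21*t)
g = -12 (g = -1*4*3 = -4*3 = -12)
(X((4 + 0)*p) + g)**2 = (-21*(4 + 0) - 12)**2 = (-84 - 12)**2 = (-96)**2 = 9216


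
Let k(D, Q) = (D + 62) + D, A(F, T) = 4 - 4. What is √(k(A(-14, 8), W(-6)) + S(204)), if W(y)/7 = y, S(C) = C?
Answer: √266 ≈ 16.310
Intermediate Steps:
A(F, T) = 0
W(y) = 7*y
k(D, Q) = 62 + 2*D (k(D, Q) = (62 + D) + D = 62 + 2*D)
√(k(A(-14, 8), W(-6)) + S(204)) = √((62 + 2*0) + 204) = √((62 + 0) + 204) = √(62 + 204) = √266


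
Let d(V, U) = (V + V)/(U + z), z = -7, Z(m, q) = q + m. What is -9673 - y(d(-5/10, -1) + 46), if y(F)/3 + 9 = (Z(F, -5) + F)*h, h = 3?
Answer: -41725/4 ≈ -10431.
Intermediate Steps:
Z(m, q) = m + q
d(V, U) = 2*V/(-7 + U) (d(V, U) = (V + V)/(U - 7) = (2*V)/(-7 + U) = 2*V/(-7 + U))
y(F) = -72 + 18*F (y(F) = -27 + 3*(((F - 5) + F)*3) = -27 + 3*(((-5 + F) + F)*3) = -27 + 3*((-5 + 2*F)*3) = -27 + 3*(-15 + 6*F) = -27 + (-45 + 18*F) = -72 + 18*F)
-9673 - y(d(-5/10, -1) + 46) = -9673 - (-72 + 18*(2*(-5/10)/(-7 - 1) + 46)) = -9673 - (-72 + 18*(2*(-5*⅒)/(-8) + 46)) = -9673 - (-72 + 18*(2*(-½)*(-⅛) + 46)) = -9673 - (-72 + 18*(⅛ + 46)) = -9673 - (-72 + 18*(369/8)) = -9673 - (-72 + 3321/4) = -9673 - 1*3033/4 = -9673 - 3033/4 = -41725/4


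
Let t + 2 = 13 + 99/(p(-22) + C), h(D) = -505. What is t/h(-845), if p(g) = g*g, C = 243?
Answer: -8096/367135 ≈ -0.022052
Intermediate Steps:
p(g) = g²
t = 8096/727 (t = -2 + (13 + 99/((-22)² + 243)) = -2 + (13 + 99/(484 + 243)) = -2 + (13 + 99/727) = -2 + 9550/727 = 8096/727 ≈ 11.136)
t/h(-845) = (8096/727)/(-505) = (8096/727)*(-1/505) = -8096/367135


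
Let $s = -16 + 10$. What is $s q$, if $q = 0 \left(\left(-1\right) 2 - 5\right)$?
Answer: $0$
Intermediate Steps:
$s = -6$
$q = 0$ ($q = 0 \left(-2 - 5\right) = 0 \left(-7\right) = 0$)
$s q = \left(-6\right) 0 = 0$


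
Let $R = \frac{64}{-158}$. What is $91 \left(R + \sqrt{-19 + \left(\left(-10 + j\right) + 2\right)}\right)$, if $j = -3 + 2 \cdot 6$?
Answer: $- \frac{2912}{79} + 273 i \sqrt{2} \approx -36.861 + 386.08 i$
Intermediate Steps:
$R = - \frac{32}{79}$ ($R = 64 \left(- \frac{1}{158}\right) = - \frac{32}{79} \approx -0.40506$)
$j = 9$ ($j = -3 + 12 = 9$)
$91 \left(R + \sqrt{-19 + \left(\left(-10 + j\right) + 2\right)}\right) = 91 \left(- \frac{32}{79} + \sqrt{-19 + \left(\left(-10 + 9\right) + 2\right)}\right) = 91 \left(- \frac{32}{79} + \sqrt{-19 + \left(-1 + 2\right)}\right) = 91 \left(- \frac{32}{79} + \sqrt{-19 + 1}\right) = 91 \left(- \frac{32}{79} + \sqrt{-18}\right) = 91 \left(- \frac{32}{79} + 3 i \sqrt{2}\right) = - \frac{2912}{79} + 273 i \sqrt{2}$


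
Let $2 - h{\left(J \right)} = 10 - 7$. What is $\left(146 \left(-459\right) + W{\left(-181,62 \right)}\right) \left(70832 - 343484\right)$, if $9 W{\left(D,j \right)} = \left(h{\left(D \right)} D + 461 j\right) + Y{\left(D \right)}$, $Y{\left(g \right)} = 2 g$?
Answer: $17411102300$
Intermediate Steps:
$h{\left(J \right)} = -1$ ($h{\left(J \right)} = 2 - \left(10 - 7\right) = 2 - 3 = -1$)
$W{\left(D,j \right)} = \frac{D}{9} + \frac{461 j}{9}$ ($W{\left(D,j \right)} = \frac{\left(- D + 461 j\right) + 2 D}{9} = \frac{D + 461 j}{9} = \frac{D}{9} + \frac{461 j}{9}$)
$\left(146 \left(-459\right) + W{\left(-181,62 \right)}\right) \left(70832 - 343484\right) = \left(146 \left(-459\right) + \left(\frac{1}{9} \left(-181\right) + \frac{461}{9} \cdot 62\right)\right) \left(70832 - 343484\right) = \left(-67014 + \left(- \frac{181}{9} + \frac{28582}{9}\right)\right) \left(-272652\right) = \left(-67014 + \frac{9467}{3}\right) \left(-272652\right) = \left(- \frac{191575}{3}\right) \left(-272652\right) = 17411102300$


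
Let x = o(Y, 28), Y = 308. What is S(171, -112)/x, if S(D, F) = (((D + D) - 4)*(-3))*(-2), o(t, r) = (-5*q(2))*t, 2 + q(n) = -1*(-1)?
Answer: 507/385 ≈ 1.3169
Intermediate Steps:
q(n) = -1 (q(n) = -2 - 1*(-1) = -2 + 1 = -1)
o(t, r) = 5*t (o(t, r) = (-5*(-1))*t = 5*t)
S(D, F) = -24 + 12*D (S(D, F) = ((2*D - 4)*(-3))*(-2) = ((-4 + 2*D)*(-3))*(-2) = (12 - 6*D)*(-2) = -24 + 12*D)
x = 1540 (x = 5*308 = 1540)
S(171, -112)/x = (-24 + 12*171)/1540 = (-24 + 2052)*(1/1540) = 2028*(1/1540) = 507/385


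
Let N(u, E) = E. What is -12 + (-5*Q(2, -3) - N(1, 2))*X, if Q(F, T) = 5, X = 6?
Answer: -174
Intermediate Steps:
-12 + (-5*Q(2, -3) - N(1, 2))*X = -12 + (-5*5 - 1*2)*6 = -12 + (-25 - 2)*6 = -12 - 27*6 = -12 - 162 = -174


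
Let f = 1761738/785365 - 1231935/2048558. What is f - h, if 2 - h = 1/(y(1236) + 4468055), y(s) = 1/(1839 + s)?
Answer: -1979235504355664097484/5526159894319238048105 ≈ -0.35816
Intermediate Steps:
h = 27478535177/13739269126 (h = 2 - 1/(1/(1839 + 1236) + 4468055) = 2 - 1/(1/3075 + 4468055) = 2 - 1/13739269126/3075 = 2 - 1*3075/13739269126 = 2 - 3075/13739269126 = 27478535177/13739269126 ≈ 2.0000)
f = 2641503842529/1608865753670 (f = 1761738*(1/785365) - 1231935*1/2048558 = 1761738/785365 - 1231935/2048558 = 2641503842529/1608865753670 ≈ 1.6418)
f - h = 2641503842529/1608865753670 - 1*27478535177/13739269126 = 2641503842529/1608865753670 - 27478535177/13739269126 = -1979235504355664097484/5526159894319238048105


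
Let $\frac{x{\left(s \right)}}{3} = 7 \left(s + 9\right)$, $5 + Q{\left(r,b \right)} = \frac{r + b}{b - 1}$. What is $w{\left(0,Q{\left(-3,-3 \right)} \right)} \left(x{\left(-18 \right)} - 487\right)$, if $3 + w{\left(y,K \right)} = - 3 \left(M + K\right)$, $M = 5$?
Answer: $5070$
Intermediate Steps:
$Q{\left(r,b \right)} = -5 + \frac{b + r}{-1 + b}$ ($Q{\left(r,b \right)} = -5 + \frac{r + b}{b - 1} = -5 + \frac{b + r}{-1 + b}$)
$x{\left(s \right)} = 189 + 21 s$ ($x{\left(s \right)} = 3 \cdot 7 \left(s + 9\right) = 3 \cdot 7 \left(9 + s\right) = 3 \left(63 + 7 s\right) = 189 + 21 s$)
$w{\left(y,K \right)} = -18 - 3 K$ ($w{\left(y,K \right)} = -3 - 3 \left(5 + K\right) = -3 - \left(15 + 3 K\right) = -18 - 3 K$)
$w{\left(0,Q{\left(-3,-3 \right)} \right)} \left(x{\left(-18 \right)} - 487\right) = \left(-18 - 3 \frac{5 - 3 - -12}{-1 - 3}\right) \left(\left(189 + 21 \left(-18\right)\right) - 487\right) = \left(-18 - 3 \frac{5 - 3 + 12}{-4}\right) \left(\left(189 - 378\right) - 487\right) = \left(-18 - 3 \left(\left(- \frac{1}{4}\right) 14\right)\right) \left(-189 - 487\right) = \left(-18 - - \frac{21}{2}\right) \left(-676\right) = \left(-18 + \frac{21}{2}\right) \left(-676\right) = \left(- \frac{15}{2}\right) \left(-676\right) = 5070$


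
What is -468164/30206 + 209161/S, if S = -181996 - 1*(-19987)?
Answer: -41082349321/2446821927 ≈ -16.790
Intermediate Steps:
S = -162009 (S = -181996 + 19987 = -162009)
-468164/30206 + 209161/S = -468164/30206 + 209161/(-162009) = -468164*1/30206 + 209161*(-1/162009) = -234082/15103 - 209161/162009 = -41082349321/2446821927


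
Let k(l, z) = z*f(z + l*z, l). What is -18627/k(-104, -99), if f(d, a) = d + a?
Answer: 6209/333069 ≈ 0.018642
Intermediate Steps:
f(d, a) = a + d
k(l, z) = z*(l + z + l*z) (k(l, z) = z*(l + (z + l*z)) = z*(l + z + l*z))
-18627/k(-104, -99) = -18627*(-1/(99*(-104 - 99*(1 - 104)))) = -18627*(-1/(99*(-104 - 99*(-103)))) = -18627*(-1/(99*(-104 + 10197))) = -18627/((-99*10093)) = -18627/(-999207) = -18627*(-1/999207) = 6209/333069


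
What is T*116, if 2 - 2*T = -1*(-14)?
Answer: -696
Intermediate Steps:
T = -6 (T = 1 - (-1)*(-14)/2 = 1 - ½*14 = 1 - 7 = -6)
T*116 = -6*116 = -696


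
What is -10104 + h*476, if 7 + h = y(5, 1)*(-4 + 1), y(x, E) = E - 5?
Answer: -7724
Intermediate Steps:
y(x, E) = -5 + E
h = 5 (h = -7 + (-5 + 1)*(-4 + 1) = -7 - 4*(-3) = -7 + 12 = 5)
-10104 + h*476 = -10104 + 5*476 = -10104 + 2380 = -7724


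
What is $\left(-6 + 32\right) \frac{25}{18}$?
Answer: $\frac{325}{9} \approx 36.111$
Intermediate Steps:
$\left(-6 + 32\right) \frac{25}{18} = 26 \cdot 25 \cdot \frac{1}{18} = 26 \cdot \frac{25}{18} = \frac{325}{9}$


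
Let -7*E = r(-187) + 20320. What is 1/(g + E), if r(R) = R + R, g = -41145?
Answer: -7/307961 ≈ -2.2730e-5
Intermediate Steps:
r(R) = 2*R
E = -19946/7 (E = -(2*(-187) + 20320)/7 = -(-374 + 20320)/7 = -⅐*19946 = -19946/7 ≈ -2849.4)
1/(g + E) = 1/(-41145 - 19946/7) = 1/(-307961/7) = -7/307961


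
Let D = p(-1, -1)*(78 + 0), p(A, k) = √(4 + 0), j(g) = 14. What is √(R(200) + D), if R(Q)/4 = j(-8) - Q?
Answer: 14*I*√3 ≈ 24.249*I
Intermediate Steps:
p(A, k) = 2 (p(A, k) = √4 = 2)
R(Q) = 56 - 4*Q (R(Q) = 4*(14 - Q) = 56 - 4*Q)
D = 156 (D = 2*(78 + 0) = 2*78 = 156)
√(R(200) + D) = √((56 - 4*200) + 156) = √((56 - 800) + 156) = √(-744 + 156) = √(-588) = 14*I*√3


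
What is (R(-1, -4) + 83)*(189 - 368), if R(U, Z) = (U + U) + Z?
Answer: -13783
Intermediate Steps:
R(U, Z) = Z + 2*U (R(U, Z) = 2*U + Z = Z + 2*U)
(R(-1, -4) + 83)*(189 - 368) = ((-4 + 2*(-1)) + 83)*(189 - 368) = ((-4 - 2) + 83)*(-179) = (-6 + 83)*(-179) = 77*(-179) = -13783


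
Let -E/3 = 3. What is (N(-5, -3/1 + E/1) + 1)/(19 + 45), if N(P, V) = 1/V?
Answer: 11/768 ≈ 0.014323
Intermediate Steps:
E = -9 (E = -3*3 = -9)
(N(-5, -3/1 + E/1) + 1)/(19 + 45) = (1/(-3/1 - 9/1) + 1)/(19 + 45) = (1/(-3*1 - 9*1) + 1)/64 = (1/(-3 - 9) + 1)/64 = (1/(-12) + 1)/64 = (-1/12 + 1)/64 = (1/64)*(11/12) = 11/768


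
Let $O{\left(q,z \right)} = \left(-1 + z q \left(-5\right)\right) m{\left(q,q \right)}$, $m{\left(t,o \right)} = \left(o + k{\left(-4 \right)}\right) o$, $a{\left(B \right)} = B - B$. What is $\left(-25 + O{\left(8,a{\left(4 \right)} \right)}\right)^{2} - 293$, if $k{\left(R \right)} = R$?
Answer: $2956$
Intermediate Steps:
$a{\left(B \right)} = 0$
$m{\left(t,o \right)} = o \left(-4 + o\right)$ ($m{\left(t,o \right)} = \left(o - 4\right) o = \left(-4 + o\right) o = o \left(-4 + o\right)$)
$O{\left(q,z \right)} = q \left(-1 - 5 q z\right) \left(-4 + q\right)$ ($O{\left(q,z \right)} = \left(-1 + z q \left(-5\right)\right) q \left(-4 + q\right) = \left(-1 + q z \left(-5\right)\right) q \left(-4 + q\right) = \left(-1 - 5 q z\right) q \left(-4 + q\right) = q \left(-1 - 5 q z\right) \left(-4 + q\right)$)
$\left(-25 + O{\left(8,a{\left(4 \right)} \right)}\right)^{2} - 293 = \left(-25 - 8 \left(1 + 5 \cdot 8 \cdot 0\right) \left(-4 + 8\right)\right)^{2} - 293 = \left(-25 - 8 \left(1 + 0\right) 4\right)^{2} - 293 = \left(-25 - 8 \cdot 1 \cdot 4\right)^{2} - 293 = \left(-25 - 32\right)^{2} - 293 = \left(-57\right)^{2} - 293 = 3249 - 293 = 2956$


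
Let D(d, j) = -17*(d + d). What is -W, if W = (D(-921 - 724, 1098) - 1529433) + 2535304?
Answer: -1061801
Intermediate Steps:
D(d, j) = -34*d
W = 1061801 (W = (-34*(-921 - 724) - 1529433) + 2535304 = (-34*(-1645) - 1529433) + 2535304 = (55930 - 1529433) + 2535304 = -1473503 + 2535304 = 1061801)
-W = -1*1061801 = -1061801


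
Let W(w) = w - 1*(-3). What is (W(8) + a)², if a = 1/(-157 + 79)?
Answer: 734449/6084 ≈ 120.72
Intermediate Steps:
a = -1/78 (a = 1/(-78) = -1/78 ≈ -0.012821)
W(w) = 3 + w (W(w) = w + 3 = 3 + w)
(W(8) + a)² = ((3 + 8) - 1/78)² = (11 - 1/78)² = (857/78)² = 734449/6084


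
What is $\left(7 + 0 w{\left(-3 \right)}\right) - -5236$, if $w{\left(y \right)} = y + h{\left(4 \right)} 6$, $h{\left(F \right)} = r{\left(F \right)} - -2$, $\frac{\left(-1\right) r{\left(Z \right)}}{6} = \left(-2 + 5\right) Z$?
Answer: $5243$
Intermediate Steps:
$r{\left(Z \right)} = - 18 Z$ ($r{\left(Z \right)} = - 6 \left(-2 + 5\right) Z = - 6 \cdot 3 Z = - 18 Z$)
$h{\left(F \right)} = 2 - 18 F$ ($h{\left(F \right)} = - 18 F - -2 = - 18 F + 2 = 2 - 18 F$)
$w{\left(y \right)} = -420 + y$ ($w{\left(y \right)} = y + \left(2 - 72\right) 6 = y - 420 = -420 + y$)
$\left(7 + 0 w{\left(-3 \right)}\right) - -5236 = \left(7 + 0 \left(-420 - 3\right)\right) - -5236 = \left(7 + 0 \left(-423\right)\right) + 5236 = \left(7 + 0\right) + 5236 = 7 + 5236 = 5243$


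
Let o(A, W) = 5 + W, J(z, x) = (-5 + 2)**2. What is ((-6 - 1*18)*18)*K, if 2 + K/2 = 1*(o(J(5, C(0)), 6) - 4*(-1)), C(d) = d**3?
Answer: -11232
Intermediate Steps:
J(z, x) = 9 (J(z, x) = (-3)**2 = 9)
K = 26 (K = -4 + 2*(1*((5 + 6) - 4*(-1))) = -4 + 2*(1*(11 + 4)) = -4 + 2*(1*15) = -4 + 2*15 = -4 + 30 = 26)
((-6 - 1*18)*18)*K = ((-6 - 1*18)*18)*26 = ((-6 - 18)*18)*26 = -24*18*26 = -432*26 = -11232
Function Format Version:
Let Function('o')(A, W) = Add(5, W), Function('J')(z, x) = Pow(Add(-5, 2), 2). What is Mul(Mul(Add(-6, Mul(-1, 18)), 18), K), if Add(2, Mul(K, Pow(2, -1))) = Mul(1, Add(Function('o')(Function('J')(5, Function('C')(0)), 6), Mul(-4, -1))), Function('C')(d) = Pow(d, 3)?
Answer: -11232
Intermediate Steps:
Function('J')(z, x) = 9 (Function('J')(z, x) = Pow(-3, 2) = 9)
K = 26 (K = Add(-4, Mul(2, Mul(1, Add(Add(5, 6), Mul(-4, -1))))) = Add(-4, Mul(2, Mul(1, Add(11, 4)))) = Add(-4, Mul(2, Mul(1, 15))) = Add(-4, Mul(2, 15)) = Add(-4, 30) = 26)
Mul(Mul(Add(-6, Mul(-1, 18)), 18), K) = Mul(Mul(Add(-6, Mul(-1, 18)), 18), 26) = Mul(Mul(Add(-6, -18), 18), 26) = Mul(Mul(-24, 18), 26) = Mul(-432, 26) = -11232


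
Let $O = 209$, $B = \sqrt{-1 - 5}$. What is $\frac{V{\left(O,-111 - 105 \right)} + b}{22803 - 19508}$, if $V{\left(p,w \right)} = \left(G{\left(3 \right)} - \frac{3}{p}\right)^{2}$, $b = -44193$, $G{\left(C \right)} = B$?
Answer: $- \frac{386131302}{28785779} - \frac{6 i \sqrt{6}}{688655} \approx -13.414 - 2.1342 \cdot 10^{-5} i$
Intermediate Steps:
$B = i \sqrt{6}$ ($B = \sqrt{-6} = i \sqrt{6} \approx 2.4495 i$)
$G{\left(C \right)} = i \sqrt{6}$
$V{\left(p,w \right)} = \left(- \frac{3}{p} + i \sqrt{6}\right)^{2}$ ($V{\left(p,w \right)} = \left(i \sqrt{6} - \frac{3}{p}\right)^{2} = \left(- \frac{3}{p} + i \sqrt{6}\right)^{2}$)
$\frac{V{\left(O,-111 - 105 \right)} + b}{22803 - 19508} = \frac{\frac{\left(-3 + i 209 \sqrt{6}\right)^{2}}{43681} - 44193}{22803 - 19508} = \frac{\frac{\left(-3 + 209 i \sqrt{6}\right)^{2}}{43681} - 44193}{3295} = \left(-44193 + \frac{\left(-3 + 209 i \sqrt{6}\right)^{2}}{43681}\right) \frac{1}{3295} = - \frac{44193}{3295} + \frac{\left(-3 + 209 i \sqrt{6}\right)^{2}}{143928895}$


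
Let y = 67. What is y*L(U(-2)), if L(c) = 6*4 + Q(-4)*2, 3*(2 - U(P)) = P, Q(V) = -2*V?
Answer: 2680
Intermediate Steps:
U(P) = 2 - P/3
L(c) = 40 (L(c) = 6*4 - 2*(-4)*2 = 24 + 8*2 = 24 + 16 = 40)
y*L(U(-2)) = 67*40 = 2680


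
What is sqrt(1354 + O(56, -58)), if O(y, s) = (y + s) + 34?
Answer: 3*sqrt(154) ≈ 37.229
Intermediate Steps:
O(y, s) = 34 + s + y (O(y, s) = (s + y) + 34 = 34 + s + y)
sqrt(1354 + O(56, -58)) = sqrt(1354 + (34 - 58 + 56)) = sqrt(1354 + 32) = sqrt(1386) = 3*sqrt(154)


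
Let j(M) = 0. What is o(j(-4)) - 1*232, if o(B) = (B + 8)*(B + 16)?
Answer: -104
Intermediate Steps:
o(B) = (8 + B)*(16 + B)
o(j(-4)) - 1*232 = (128 + 0² + 24*0) - 1*232 = (128 + 0 + 0) - 232 = 128 - 232 = -104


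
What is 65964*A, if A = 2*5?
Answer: 659640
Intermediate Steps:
A = 10
65964*A = 65964*10 = 659640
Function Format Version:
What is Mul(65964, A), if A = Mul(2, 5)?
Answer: 659640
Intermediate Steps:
A = 10
Mul(65964, A) = Mul(65964, 10) = 659640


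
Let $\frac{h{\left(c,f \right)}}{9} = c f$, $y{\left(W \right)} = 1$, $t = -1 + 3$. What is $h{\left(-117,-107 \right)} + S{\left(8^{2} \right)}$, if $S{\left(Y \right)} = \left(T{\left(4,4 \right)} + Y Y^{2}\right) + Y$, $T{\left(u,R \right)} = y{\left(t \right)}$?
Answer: $374880$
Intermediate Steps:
$t = 2$
$T{\left(u,R \right)} = 1$
$S{\left(Y \right)} = 1 + Y + Y^{3}$ ($S{\left(Y \right)} = \left(1 + Y Y^{2}\right) + Y = \left(1 + Y^{3}\right) + Y = 1 + Y + Y^{3}$)
$h{\left(c,f \right)} = 9 c f$
$h{\left(-117,-107 \right)} + S{\left(8^{2} \right)} = 9 \left(-117\right) \left(-107\right) + \left(1 + 8^{2} + \left(8^{2}\right)^{3}\right) = 112671 + \left(1 + 64 + 64^{3}\right) = 112671 + \left(1 + 64 + 262144\right) = 112671 + 262209 = 374880$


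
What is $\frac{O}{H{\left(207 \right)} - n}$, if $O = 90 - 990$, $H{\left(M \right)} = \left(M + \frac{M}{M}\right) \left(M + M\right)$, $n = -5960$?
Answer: $- \frac{225}{23018} \approx -0.009775$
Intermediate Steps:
$H{\left(M \right)} = 2 M \left(1 + M\right)$ ($H{\left(M \right)} = \left(M + 1\right) 2 M = \left(1 + M\right) 2 M = 2 M \left(1 + M\right)$)
$O = -900$ ($O = 90 - 990 = -900$)
$\frac{O}{H{\left(207 \right)} - n} = - \frac{900}{2 \cdot 207 \left(1 + 207\right) - -5960} = - \frac{900}{2 \cdot 207 \cdot 208 + 5960} = - \frac{900}{86112 + 5960} = - \frac{900}{92072} = \left(-900\right) \frac{1}{92072} = - \frac{225}{23018}$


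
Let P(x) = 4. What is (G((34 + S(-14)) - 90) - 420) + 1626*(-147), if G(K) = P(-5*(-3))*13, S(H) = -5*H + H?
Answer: -239390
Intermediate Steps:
S(H) = -4*H
G(K) = 52 (G(K) = 4*13 = 52)
(G((34 + S(-14)) - 90) - 420) + 1626*(-147) = (52 - 420) + 1626*(-147) = -368 - 239022 = -239390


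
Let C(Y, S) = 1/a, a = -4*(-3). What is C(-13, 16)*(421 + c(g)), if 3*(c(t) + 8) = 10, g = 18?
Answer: 1249/36 ≈ 34.694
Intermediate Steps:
a = 12
c(t) = -14/3 (c(t) = -8 + (1/3)*10 = -8 + 10/3 = -14/3)
C(Y, S) = 1/12
C(-13, 16)*(421 + c(g)) = (421 - 14/3)/12 = (1/12)*(1249/3) = 1249/36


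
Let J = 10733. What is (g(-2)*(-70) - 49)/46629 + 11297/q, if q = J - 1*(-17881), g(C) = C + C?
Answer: 5387653/13477194 ≈ 0.39976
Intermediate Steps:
g(C) = 2*C
q = 28614 (q = 10733 - 1*(-17881) = 10733 + 17881 = 28614)
(g(-2)*(-70) - 49)/46629 + 11297/q = ((2*(-2))*(-70) - 49)/46629 + 11297/28614 = (-4*(-70) - 49)*(1/46629) + 11297*(1/28614) = (280 - 49)*(1/46629) + 11297/28614 = 231*(1/46629) + 11297/28614 = 7/1413 + 11297/28614 = 5387653/13477194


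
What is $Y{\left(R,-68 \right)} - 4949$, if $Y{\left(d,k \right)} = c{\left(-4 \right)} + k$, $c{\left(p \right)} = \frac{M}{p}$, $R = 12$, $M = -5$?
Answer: $- \frac{20063}{4} \approx -5015.8$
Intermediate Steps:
$c{\left(p \right)} = - \frac{5}{p}$
$Y{\left(d,k \right)} = \frac{5}{4} + k$ ($Y{\left(d,k \right)} = - \frac{5}{-4} + k = \left(-5\right) \left(- \frac{1}{4}\right) + k = \frac{5}{4} + k$)
$Y{\left(R,-68 \right)} - 4949 = \left(\frac{5}{4} - 68\right) - 4949 = - \frac{267}{4} - 4949 = - \frac{20063}{4}$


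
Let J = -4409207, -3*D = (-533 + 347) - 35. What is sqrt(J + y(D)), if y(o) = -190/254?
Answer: 2*I*sqrt(17779027942)/127 ≈ 2099.8*I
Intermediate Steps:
D = 221/3 (D = -((-533 + 347) - 35)/3 = -(-186 - 35)/3 = -1/3*(-221) = 221/3 ≈ 73.667)
y(o) = -95/127 (y(o) = -190*1/254 = -95/127)
sqrt(J + y(D)) = sqrt(-4409207 - 95/127) = sqrt(-559969384/127) = 2*I*sqrt(17779027942)/127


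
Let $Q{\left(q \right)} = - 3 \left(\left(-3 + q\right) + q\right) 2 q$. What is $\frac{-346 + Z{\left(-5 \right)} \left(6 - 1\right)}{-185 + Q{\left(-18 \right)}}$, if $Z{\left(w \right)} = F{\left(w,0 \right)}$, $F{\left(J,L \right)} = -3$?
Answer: $\frac{361}{4397} \approx 0.082101$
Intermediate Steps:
$Z{\left(w \right)} = -3$
$Q{\left(q \right)} = q \left(18 - 12 q\right)$ ($Q{\left(q \right)} = - 3 \left(-3 + 2 q\right) 2 q = \left(9 - 6 q\right) 2 q = \left(18 - 12 q\right) q = q \left(18 - 12 q\right)$)
$\frac{-346 + Z{\left(-5 \right)} \left(6 - 1\right)}{-185 + Q{\left(-18 \right)}} = \frac{-346 - 3 \left(6 - 1\right)}{-185 + 6 \left(-18\right) \left(3 - -36\right)} = \frac{-346 - 15}{-185 + 6 \left(-18\right) \left(3 + 36\right)} = \frac{-346 - 15}{-185 + 6 \left(-18\right) 39} = - \frac{361}{-185 - 4212} = - \frac{361}{-4397} = \left(-361\right) \left(- \frac{1}{4397}\right) = \frac{361}{4397}$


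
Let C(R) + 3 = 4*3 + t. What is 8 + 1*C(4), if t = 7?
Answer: 24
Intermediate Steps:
C(R) = 16 (C(R) = -3 + (4*3 + 7) = -3 + (12 + 7) = -3 + 19 = 16)
8 + 1*C(4) = 8 + 1*16 = 8 + 16 = 24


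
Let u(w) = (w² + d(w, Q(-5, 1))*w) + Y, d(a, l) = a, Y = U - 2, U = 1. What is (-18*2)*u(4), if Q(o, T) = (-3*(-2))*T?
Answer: -1116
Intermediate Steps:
Q(o, T) = 6*T
Y = -1 (Y = 1 - 2 = -1)
u(w) = -1 + 2*w² (u(w) = (w² + w*w) - 1 = (w² + w²) - 1 = 2*w² - 1 = -1 + 2*w²)
(-18*2)*u(4) = (-18*2)*(-1 + 2*4²) = -36*(-1 + 2*16) = -36*(-1 + 32) = -36*31 = -1116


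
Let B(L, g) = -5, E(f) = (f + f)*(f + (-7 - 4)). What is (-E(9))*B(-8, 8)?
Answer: -180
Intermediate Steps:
E(f) = 2*f*(-11 + f) (E(f) = (2*f)*(f - 11) = (2*f)*(-11 + f) = 2*f*(-11 + f))
(-E(9))*B(-8, 8) = -2*9*(-11 + 9)*(-5) = -2*9*(-2)*(-5) = -1*(-36)*(-5) = 36*(-5) = -180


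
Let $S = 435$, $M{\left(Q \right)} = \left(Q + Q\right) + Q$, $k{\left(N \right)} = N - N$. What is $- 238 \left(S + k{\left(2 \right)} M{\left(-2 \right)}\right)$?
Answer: $-103530$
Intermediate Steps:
$k{\left(N \right)} = 0$
$M{\left(Q \right)} = 3 Q$ ($M{\left(Q \right)} = 2 Q + Q = 3 Q$)
$- 238 \left(S + k{\left(2 \right)} M{\left(-2 \right)}\right) = - 238 \left(435 + 0 \cdot 3 \left(-2\right)\right) = - 238 \left(435 + 0 \left(-6\right)\right) = - 238 \left(435 + 0\right) = \left(-238\right) 435 = -103530$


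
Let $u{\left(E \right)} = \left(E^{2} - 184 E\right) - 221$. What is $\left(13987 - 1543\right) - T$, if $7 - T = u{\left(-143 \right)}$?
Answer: $58977$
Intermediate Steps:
$u{\left(E \right)} = -221 + E^{2} - 184 E$
$T = -46533$ ($T = 7 - \left(-221 + \left(-143\right)^{2} - -26312\right) = 7 - \left(-221 + 20449 + 26312\right) = 7 - 46540 = -46533$)
$\left(13987 - 1543\right) - T = \left(13987 - 1543\right) - -46533 = \left(13987 - 1543\right) + 46533 = 12444 + 46533 = 58977$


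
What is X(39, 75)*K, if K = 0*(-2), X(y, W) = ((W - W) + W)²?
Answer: 0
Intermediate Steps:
X(y, W) = W² (X(y, W) = (0 + W)² = W²)
K = 0
X(39, 75)*K = 75²*0 = 5625*0 = 0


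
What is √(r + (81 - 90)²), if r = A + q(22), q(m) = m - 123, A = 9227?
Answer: 3*√1023 ≈ 95.953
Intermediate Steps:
q(m) = -123 + m
r = 9126 (r = 9227 + (-123 + 22) = 9227 - 101 = 9126)
√(r + (81 - 90)²) = √(9126 + (81 - 90)²) = √(9126 + (-9)²) = √(9126 + 81) = √9207 = 3*√1023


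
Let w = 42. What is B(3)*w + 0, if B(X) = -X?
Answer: -126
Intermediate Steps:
B(3)*w + 0 = -1*3*42 + 0 = -3*42 + 0 = -126 + 0 = -126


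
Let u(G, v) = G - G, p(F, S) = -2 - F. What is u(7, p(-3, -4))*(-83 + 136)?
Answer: 0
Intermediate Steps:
u(G, v) = 0
u(7, p(-3, -4))*(-83 + 136) = 0*(-83 + 136) = 0*53 = 0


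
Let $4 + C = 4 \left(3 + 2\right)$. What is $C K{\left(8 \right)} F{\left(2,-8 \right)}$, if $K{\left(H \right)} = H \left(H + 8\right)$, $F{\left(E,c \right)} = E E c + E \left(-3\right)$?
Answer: $-77824$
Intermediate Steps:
$F{\left(E,c \right)} = - 3 E + c E^{2}$ ($F{\left(E,c \right)} = E^{2} c - 3 E = c E^{2} - 3 E = - 3 E + c E^{2}$)
$K{\left(H \right)} = H \left(8 + H\right)$
$C = 16$ ($C = -4 + 4 \left(3 + 2\right) = -4 + 4 \cdot 5 = -4 + 20 = 16$)
$C K{\left(8 \right)} F{\left(2,-8 \right)} = 16 \cdot 8 \left(8 + 8\right) 2 \left(-3 + 2 \left(-8\right)\right) = 16 \cdot 8 \cdot 16 \cdot 2 \left(-3 - 16\right) = 16 \cdot 128 \cdot 2 \left(-19\right) = 2048 \left(-38\right) = -77824$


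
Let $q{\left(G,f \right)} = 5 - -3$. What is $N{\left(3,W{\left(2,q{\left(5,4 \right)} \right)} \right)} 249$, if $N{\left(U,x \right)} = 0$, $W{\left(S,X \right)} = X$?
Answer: $0$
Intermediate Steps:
$q{\left(G,f \right)} = 8$ ($q{\left(G,f \right)} = 5 + 3 = 8$)
$N{\left(3,W{\left(2,q{\left(5,4 \right)} \right)} \right)} 249 = 0 \cdot 249 = 0$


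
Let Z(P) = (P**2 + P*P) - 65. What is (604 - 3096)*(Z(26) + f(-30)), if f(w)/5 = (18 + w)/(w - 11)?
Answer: -131644884/41 ≈ -3.2109e+6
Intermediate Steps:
Z(P) = -65 + 2*P**2 (Z(P) = (P**2 + P**2) - 65 = 2*P**2 - 65 = -65 + 2*P**2)
f(w) = 5*(18 + w)/(-11 + w) (f(w) = 5*((18 + w)/(w - 11)) = 5*((18 + w)/(-11 + w)) = 5*(18 + w)/(-11 + w))
(604 - 3096)*(Z(26) + f(-30)) = (604 - 3096)*((-65 + 2*26**2) + 5*(18 - 30)/(-11 - 30)) = -2492*((-65 + 2*676) + 5*(-12)/(-41)) = -2492*((-65 + 1352) + 5*(-1/41)*(-12)) = -2492*(1287 + 60/41) = -2492*52827/41 = -131644884/41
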